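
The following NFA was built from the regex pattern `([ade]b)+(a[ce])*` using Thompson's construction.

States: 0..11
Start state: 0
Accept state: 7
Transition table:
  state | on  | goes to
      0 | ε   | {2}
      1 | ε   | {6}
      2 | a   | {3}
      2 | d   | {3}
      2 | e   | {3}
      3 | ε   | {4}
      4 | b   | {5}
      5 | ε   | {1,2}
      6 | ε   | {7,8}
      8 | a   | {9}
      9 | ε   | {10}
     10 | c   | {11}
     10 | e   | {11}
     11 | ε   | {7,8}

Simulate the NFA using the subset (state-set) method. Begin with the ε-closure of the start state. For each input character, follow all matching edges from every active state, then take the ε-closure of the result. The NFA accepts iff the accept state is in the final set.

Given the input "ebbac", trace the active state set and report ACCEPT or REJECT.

Answer: REJECT

Trace:
start: ε-closure({0}) = {0,2}
'e' @ 1: {3,4}
'b' @ 2: {1,2,5,6,7,8}  ✓accept
'b' @ 3: {}  — state set empty
rest 'ac' ignored (set empty)
end set {} — state 7 not in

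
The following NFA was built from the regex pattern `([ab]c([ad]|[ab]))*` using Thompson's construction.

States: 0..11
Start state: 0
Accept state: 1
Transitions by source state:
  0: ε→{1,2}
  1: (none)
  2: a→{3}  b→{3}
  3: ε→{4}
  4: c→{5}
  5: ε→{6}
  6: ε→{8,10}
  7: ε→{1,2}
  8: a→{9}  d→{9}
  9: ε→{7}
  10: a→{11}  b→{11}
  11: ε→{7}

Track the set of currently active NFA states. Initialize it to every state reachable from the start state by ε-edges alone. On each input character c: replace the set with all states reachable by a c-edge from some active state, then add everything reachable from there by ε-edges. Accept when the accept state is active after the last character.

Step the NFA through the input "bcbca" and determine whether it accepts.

S₀ = ε-closure({0}) = {0,1,2}
'b' @ 1: {3,4}
'c' @ 2: {5,6,8,10}
'b' @ 3: {1,2,7,11}  [accepting]
'c' @ 4: {}  — dead — no transitions
rest 'a' ignored (set empty)
after full input: {}  (accept=1 not in)

Answer: REJECT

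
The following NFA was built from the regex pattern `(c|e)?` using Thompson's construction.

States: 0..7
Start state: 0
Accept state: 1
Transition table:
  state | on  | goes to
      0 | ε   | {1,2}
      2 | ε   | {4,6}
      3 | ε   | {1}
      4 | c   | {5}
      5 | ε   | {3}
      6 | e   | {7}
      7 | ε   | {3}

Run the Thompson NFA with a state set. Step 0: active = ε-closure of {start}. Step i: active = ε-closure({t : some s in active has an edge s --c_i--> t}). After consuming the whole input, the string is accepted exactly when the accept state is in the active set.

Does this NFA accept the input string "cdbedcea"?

Answer: REJECT

Trace:
start: ε-closure({0}) = {0,1,2,4,6}
'c' @ 1: {1,3,5}  [accepting]
'd' @ 2: {}  — dead — no transitions
rest 'bedcea' ignored (set empty)
after full input: {}  (accept=1 not in)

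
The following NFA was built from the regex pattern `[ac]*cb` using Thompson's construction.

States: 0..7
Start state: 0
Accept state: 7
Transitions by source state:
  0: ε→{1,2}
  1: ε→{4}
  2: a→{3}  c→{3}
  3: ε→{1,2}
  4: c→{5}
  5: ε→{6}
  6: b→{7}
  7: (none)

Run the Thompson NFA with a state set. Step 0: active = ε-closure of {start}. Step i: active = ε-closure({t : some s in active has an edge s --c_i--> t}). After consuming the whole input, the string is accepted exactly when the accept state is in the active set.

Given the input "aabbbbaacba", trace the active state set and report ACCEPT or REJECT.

S₀ = ε-closure({0}) = {0,1,2,4}
'a' @ 1: {1,2,3,4}
'a' @ 2: {1,2,3,4}
'b' @ 3: {}  — no active states
rest 'bbbaacba' ignored (set empty)
end set {} — state 7 not in

Answer: REJECT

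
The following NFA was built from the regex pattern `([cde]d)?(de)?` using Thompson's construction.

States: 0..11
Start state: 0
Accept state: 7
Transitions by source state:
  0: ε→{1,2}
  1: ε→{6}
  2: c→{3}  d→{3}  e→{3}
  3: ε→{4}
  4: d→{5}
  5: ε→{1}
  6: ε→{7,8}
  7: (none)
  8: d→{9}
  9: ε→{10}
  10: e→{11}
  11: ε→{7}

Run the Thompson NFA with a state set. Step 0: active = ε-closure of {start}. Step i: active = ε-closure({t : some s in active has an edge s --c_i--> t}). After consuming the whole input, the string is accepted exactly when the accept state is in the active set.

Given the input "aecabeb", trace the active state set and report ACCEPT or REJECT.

S₀ = ε-closure({0}) = {0,1,2,6,7,8}
'a' @ 1: {}  — no active states
rest 'ecabeb' ignored (set empty)
end set {} — state 7 not in

Answer: REJECT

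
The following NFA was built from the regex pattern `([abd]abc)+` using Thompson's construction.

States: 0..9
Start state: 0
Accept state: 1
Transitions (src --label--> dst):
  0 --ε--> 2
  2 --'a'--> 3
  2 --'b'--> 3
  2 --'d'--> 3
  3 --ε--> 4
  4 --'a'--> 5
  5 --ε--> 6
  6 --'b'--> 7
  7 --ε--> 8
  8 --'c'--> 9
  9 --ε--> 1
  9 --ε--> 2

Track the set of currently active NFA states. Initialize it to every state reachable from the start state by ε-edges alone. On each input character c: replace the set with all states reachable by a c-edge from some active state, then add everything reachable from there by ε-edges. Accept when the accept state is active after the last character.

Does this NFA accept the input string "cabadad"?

initial (ε-close {0}): {0,2}
'c' @ 1: {}  — state set empty
rest 'abadad' ignored (set empty)
end set {} — state 1 not in

Answer: REJECT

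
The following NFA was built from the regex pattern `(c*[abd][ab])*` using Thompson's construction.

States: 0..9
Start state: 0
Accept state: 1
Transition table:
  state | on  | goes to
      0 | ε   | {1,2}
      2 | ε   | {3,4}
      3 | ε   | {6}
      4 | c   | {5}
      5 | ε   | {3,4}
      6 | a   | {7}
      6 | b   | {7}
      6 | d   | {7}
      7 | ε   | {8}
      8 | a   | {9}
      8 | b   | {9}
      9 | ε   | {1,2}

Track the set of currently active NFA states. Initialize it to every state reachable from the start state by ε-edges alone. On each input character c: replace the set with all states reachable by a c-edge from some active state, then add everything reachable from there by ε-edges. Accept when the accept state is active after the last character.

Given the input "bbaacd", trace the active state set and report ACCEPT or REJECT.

Answer: REJECT

Derivation:
S₀ = ε-closure({0}) = {0,1,2,3,4,6}
'b' @ 1: {7,8}
'b' @ 2: {1,2,3,4,6,9}  (accept∈set)
'a' @ 3: {7,8}
'a' @ 4: {1,2,3,4,6,9}  (accept∈set)
'c' @ 5: {3,4,5,6}
'd' @ 6: {7,8}
end set {7,8} — state 1 not in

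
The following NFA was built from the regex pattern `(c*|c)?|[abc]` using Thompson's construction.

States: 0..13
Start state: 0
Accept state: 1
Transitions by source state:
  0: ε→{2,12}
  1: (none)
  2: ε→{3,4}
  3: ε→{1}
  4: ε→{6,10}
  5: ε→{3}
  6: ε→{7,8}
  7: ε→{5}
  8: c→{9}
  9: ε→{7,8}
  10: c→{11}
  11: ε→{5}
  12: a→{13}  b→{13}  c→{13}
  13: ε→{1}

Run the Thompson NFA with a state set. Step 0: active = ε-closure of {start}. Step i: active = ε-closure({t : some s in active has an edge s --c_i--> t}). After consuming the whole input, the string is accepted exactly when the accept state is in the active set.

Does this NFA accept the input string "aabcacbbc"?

Answer: REJECT

Steps:
S₀ = ε-closure({0}) = {0,1,2,3,4,5,6,7,8,10,12}
'a' @ 1: {1,13}  (accept∈set)
'a' @ 2: {}  — no active states
rest 'bcacbbc' ignored (set empty)
final: {}; accept 1 not in set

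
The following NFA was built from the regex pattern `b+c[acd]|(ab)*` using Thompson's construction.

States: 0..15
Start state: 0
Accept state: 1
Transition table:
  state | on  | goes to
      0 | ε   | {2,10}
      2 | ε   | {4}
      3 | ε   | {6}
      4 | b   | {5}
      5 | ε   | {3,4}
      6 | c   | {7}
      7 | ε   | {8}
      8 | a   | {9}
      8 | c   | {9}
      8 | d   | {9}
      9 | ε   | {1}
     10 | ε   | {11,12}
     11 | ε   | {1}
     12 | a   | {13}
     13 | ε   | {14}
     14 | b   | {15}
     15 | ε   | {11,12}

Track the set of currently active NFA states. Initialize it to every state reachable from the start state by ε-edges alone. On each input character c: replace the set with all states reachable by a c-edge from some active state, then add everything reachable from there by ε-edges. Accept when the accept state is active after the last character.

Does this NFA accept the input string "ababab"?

S₀ = ε-closure({0}) = {0,1,2,4,10,11,12}
'a' @ 1: {13,14}
'b' @ 2: {1,11,12,15}  ✓accept
'a' @ 3: {13,14}
'b' @ 4: {1,11,12,15}  ✓accept
'a' @ 5: {13,14}
'b' @ 6: {1,11,12,15}  ✓accept
final: {1,11,12,15}; accept 1 in set

Answer: ACCEPT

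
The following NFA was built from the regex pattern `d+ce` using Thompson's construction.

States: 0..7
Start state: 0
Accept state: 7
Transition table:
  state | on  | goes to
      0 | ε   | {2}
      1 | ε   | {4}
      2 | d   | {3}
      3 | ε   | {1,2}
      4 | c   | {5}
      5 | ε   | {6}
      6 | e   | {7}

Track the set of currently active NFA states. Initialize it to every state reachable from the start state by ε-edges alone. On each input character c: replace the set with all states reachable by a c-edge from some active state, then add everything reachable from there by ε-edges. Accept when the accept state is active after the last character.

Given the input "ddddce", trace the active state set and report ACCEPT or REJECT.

start: ε-closure({0}) = {0,2}
'd' @ 1: {1,2,3,4}
'd' @ 2: {1,2,3,4}
'd' @ 3: {1,2,3,4}
'd' @ 4: {1,2,3,4}
'c' @ 5: {5,6}
'e' @ 6: {7}  ✓accept
final: {7}; accept 7 in set

Answer: ACCEPT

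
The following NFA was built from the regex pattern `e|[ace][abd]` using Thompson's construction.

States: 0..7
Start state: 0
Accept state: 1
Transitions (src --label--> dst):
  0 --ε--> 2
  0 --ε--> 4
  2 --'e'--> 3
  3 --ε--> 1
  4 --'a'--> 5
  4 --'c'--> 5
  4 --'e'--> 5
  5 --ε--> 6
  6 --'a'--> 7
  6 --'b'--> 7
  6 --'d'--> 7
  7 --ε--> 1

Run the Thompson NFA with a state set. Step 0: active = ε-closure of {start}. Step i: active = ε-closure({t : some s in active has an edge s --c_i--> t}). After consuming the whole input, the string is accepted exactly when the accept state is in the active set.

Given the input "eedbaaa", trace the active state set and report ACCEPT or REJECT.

start: ε-closure({0}) = {0,2,4}
'e' @ 1: {1,3,5,6}  ✓accept
'e' @ 2: {}  — no active states
rest 'dbaaa' ignored (set empty)
after full input: {}  (accept=1 not in)

Answer: REJECT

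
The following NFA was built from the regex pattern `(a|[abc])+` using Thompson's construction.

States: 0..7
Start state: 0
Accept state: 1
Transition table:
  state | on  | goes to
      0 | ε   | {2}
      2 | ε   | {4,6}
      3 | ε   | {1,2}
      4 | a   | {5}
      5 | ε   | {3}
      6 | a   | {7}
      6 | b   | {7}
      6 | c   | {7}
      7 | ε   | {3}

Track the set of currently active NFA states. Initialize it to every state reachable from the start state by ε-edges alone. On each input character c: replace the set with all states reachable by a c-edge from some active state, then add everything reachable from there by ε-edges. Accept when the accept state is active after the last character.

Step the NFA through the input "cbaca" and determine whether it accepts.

Answer: ACCEPT

Steps:
initial (ε-close {0}): {0,2,4,6}
'c' @ 1: {1,2,3,4,6,7}  ✓accept
'b' @ 2: {1,2,3,4,6,7}  ✓accept
'a' @ 3: {1,2,3,4,5,6,7}  ✓accept
'c' @ 4: {1,2,3,4,6,7}  ✓accept
'a' @ 5: {1,2,3,4,5,6,7}  ✓accept
after full input: {1,2,3,4,5,6,7}  (accept=1 in)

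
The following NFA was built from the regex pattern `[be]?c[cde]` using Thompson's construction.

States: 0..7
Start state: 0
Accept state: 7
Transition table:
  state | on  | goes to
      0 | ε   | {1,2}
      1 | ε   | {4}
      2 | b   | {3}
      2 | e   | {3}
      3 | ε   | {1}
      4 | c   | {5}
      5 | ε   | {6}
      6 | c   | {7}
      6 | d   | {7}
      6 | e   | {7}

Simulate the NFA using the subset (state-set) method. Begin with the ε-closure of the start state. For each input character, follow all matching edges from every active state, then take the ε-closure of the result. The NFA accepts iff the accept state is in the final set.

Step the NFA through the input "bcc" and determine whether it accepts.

S₀ = ε-closure({0}) = {0,1,2,4}
'b' @ 1: {1,3,4}
'c' @ 2: {5,6}
'c' @ 3: {7}  (accept∈set)
end set {7} — state 7 in

Answer: ACCEPT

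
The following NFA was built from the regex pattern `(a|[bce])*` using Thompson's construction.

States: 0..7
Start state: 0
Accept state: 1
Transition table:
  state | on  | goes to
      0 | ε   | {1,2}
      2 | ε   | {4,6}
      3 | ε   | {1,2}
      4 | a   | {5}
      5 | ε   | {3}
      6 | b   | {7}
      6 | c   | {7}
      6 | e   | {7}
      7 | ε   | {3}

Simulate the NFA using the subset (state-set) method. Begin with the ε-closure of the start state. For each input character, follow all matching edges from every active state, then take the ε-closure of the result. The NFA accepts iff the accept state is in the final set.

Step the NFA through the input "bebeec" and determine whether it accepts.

S₀ = ε-closure({0}) = {0,1,2,4,6}
'b' @ 1: {1,2,3,4,6,7}  ✓accept
'e' @ 2: {1,2,3,4,6,7}  ✓accept
'b' @ 3: {1,2,3,4,6,7}  ✓accept
'e' @ 4: {1,2,3,4,6,7}  ✓accept
'e' @ 5: {1,2,3,4,6,7}  ✓accept
'c' @ 6: {1,2,3,4,6,7}  ✓accept
after full input: {1,2,3,4,6,7}  (accept=1 in)

Answer: ACCEPT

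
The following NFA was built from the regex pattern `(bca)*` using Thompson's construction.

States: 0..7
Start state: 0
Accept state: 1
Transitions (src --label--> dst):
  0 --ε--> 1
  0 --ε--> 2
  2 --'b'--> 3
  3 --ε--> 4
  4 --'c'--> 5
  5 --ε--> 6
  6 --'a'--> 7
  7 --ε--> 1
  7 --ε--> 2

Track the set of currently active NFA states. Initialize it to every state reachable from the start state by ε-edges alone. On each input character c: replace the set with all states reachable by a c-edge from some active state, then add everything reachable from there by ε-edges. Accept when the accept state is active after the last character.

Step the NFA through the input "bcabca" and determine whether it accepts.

start: ε-closure({0}) = {0,1,2}
'b' @ 1: {3,4}
'c' @ 2: {5,6}
'a' @ 3: {1,2,7}  (accept∈set)
'b' @ 4: {3,4}
'c' @ 5: {5,6}
'a' @ 6: {1,2,7}  (accept∈set)
end set {1,2,7} — state 1 in

Answer: ACCEPT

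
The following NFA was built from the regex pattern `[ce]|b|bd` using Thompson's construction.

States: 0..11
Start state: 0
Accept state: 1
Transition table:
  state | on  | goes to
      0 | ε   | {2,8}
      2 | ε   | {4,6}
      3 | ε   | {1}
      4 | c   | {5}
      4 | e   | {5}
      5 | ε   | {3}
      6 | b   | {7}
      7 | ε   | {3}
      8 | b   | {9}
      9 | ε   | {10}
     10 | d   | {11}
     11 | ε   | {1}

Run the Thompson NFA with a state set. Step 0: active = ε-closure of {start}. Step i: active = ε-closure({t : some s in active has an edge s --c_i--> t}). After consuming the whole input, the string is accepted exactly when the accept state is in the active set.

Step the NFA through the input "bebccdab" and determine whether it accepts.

Answer: REJECT

Steps:
S₀ = ε-closure({0}) = {0,2,4,6,8}
'b' @ 1: {1,3,7,9,10}  (accept∈set)
'e' @ 2: {}  — dead — no transitions
rest 'bccdab' ignored (set empty)
after full input: {}  (accept=1 not in)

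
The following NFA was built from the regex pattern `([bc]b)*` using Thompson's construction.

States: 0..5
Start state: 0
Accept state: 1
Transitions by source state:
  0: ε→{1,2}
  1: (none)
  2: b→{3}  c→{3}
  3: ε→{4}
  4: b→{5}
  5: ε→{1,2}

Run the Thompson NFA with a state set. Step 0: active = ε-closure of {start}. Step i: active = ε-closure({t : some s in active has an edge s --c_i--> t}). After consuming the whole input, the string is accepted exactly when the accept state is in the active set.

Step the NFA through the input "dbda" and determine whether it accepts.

Answer: REJECT

Trace:
S₀ = ε-closure({0}) = {0,1,2}
'd' @ 1: {}  — dead — no transitions
rest 'bda' ignored (set empty)
after full input: {}  (accept=1 not in)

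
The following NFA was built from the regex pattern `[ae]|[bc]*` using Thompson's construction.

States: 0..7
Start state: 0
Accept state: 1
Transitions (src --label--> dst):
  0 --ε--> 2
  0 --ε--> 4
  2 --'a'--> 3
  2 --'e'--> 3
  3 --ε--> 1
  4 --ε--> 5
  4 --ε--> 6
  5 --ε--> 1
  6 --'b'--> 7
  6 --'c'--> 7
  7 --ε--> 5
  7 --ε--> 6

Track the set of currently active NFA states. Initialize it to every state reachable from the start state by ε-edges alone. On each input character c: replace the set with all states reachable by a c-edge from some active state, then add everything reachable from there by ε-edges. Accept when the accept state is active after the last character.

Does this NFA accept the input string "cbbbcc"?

initial (ε-close {0}): {0,1,2,4,5,6}
'c' @ 1: {1,5,6,7}  (accept∈set)
'b' @ 2: {1,5,6,7}  (accept∈set)
'b' @ 3: {1,5,6,7}  (accept∈set)
'b' @ 4: {1,5,6,7}  (accept∈set)
'c' @ 5: {1,5,6,7}  (accept∈set)
'c' @ 6: {1,5,6,7}  (accept∈set)
end set {1,5,6,7} — state 1 in

Answer: ACCEPT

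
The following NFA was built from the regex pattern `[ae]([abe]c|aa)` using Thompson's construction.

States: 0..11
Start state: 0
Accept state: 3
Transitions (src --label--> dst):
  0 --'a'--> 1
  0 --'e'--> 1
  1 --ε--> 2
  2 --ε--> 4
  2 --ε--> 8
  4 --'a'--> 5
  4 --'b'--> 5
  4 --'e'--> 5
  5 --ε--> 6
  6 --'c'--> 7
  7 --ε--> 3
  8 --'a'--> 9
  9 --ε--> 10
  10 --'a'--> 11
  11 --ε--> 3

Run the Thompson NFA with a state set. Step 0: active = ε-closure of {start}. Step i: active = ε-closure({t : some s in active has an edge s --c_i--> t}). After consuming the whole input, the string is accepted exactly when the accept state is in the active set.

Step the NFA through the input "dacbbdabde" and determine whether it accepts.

start: ε-closure({0}) = {0}
'd' @ 1: {}  — dead — no transitions
rest 'acbbdabde' ignored (set empty)
end set {} — state 3 not in

Answer: REJECT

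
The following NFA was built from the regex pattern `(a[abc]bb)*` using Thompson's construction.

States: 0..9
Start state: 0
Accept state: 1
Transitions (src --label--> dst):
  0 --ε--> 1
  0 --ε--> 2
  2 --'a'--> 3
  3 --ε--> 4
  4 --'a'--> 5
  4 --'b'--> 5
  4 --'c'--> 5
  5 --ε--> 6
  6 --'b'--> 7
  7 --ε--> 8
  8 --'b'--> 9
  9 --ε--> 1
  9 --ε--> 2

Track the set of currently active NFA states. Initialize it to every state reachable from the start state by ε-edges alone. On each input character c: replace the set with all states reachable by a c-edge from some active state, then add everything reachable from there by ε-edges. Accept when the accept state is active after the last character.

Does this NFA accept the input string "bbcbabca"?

Answer: REJECT

Trace:
start: ε-closure({0}) = {0,1,2}
'b' @ 1: {}  — no active states
rest 'bcbabca' ignored (set empty)
final: {}; accept 1 not in set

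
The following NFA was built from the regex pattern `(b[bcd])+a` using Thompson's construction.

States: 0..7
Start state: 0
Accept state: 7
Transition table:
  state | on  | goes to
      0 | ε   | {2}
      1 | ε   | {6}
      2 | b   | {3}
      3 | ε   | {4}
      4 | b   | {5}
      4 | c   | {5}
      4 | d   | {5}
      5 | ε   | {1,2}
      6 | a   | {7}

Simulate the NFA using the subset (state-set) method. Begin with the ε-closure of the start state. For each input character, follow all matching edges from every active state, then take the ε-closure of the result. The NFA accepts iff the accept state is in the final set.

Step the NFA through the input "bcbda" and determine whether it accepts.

start: ε-closure({0}) = {0,2}
'b' @ 1: {3,4}
'c' @ 2: {1,2,5,6}
'b' @ 3: {3,4}
'd' @ 4: {1,2,5,6}
'a' @ 5: {7}  [accepting]
end set {7} — state 7 in

Answer: ACCEPT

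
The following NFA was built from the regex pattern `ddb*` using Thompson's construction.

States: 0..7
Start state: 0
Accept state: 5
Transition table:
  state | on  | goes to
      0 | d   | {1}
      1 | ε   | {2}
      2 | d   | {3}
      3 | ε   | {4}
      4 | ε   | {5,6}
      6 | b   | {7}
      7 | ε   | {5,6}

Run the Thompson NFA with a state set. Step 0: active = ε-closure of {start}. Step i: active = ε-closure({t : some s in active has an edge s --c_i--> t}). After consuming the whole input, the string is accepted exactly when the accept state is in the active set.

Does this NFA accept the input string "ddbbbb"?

Answer: ACCEPT

Derivation:
initial (ε-close {0}): {0}
'd' @ 1: {1,2}
'd' @ 2: {3,4,5,6}  (accept∈set)
'b' @ 3: {5,6,7}  (accept∈set)
'b' @ 4: {5,6,7}  (accept∈set)
'b' @ 5: {5,6,7}  (accept∈set)
'b' @ 6: {5,6,7}  (accept∈set)
final: {5,6,7}; accept 5 in set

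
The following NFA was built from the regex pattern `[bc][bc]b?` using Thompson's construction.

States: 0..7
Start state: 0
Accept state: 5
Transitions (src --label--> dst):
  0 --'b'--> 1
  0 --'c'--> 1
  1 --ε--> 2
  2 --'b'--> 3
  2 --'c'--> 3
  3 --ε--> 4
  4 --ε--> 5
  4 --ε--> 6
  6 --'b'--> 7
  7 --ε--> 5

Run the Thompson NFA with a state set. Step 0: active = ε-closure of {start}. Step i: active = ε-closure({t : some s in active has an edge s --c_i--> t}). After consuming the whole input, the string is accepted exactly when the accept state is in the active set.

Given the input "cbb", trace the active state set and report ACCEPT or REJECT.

Answer: ACCEPT

Steps:
initial (ε-close {0}): {0}
'c' @ 1: {1,2}
'b' @ 2: {3,4,5,6}  ✓accept
'b' @ 3: {5,7}  ✓accept
final: {5,7}; accept 5 in set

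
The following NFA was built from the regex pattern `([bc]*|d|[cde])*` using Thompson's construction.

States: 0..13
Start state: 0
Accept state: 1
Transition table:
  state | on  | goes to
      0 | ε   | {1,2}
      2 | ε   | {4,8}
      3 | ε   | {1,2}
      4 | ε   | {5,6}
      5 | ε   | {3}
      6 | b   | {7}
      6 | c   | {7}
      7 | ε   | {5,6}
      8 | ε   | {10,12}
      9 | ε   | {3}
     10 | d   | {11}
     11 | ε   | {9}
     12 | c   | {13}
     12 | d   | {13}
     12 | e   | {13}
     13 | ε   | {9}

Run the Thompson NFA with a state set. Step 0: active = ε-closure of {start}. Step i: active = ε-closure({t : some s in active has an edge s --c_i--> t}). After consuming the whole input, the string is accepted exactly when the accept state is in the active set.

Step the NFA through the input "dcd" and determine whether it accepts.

start: ε-closure({0}) = {0,1,2,3,4,5,6,8,10,12}
'd' @ 1: {1,2,3,4,5,6,8,9,10,11,12,13}  (accept∈set)
'c' @ 2: {1,2,3,4,5,6,7,8,9,10,12,13}  (accept∈set)
'd' @ 3: {1,2,3,4,5,6,8,9,10,11,12,13}  (accept∈set)
end set {1,2,3,4,5,6,8,9,10,11,12,13} — state 1 in

Answer: ACCEPT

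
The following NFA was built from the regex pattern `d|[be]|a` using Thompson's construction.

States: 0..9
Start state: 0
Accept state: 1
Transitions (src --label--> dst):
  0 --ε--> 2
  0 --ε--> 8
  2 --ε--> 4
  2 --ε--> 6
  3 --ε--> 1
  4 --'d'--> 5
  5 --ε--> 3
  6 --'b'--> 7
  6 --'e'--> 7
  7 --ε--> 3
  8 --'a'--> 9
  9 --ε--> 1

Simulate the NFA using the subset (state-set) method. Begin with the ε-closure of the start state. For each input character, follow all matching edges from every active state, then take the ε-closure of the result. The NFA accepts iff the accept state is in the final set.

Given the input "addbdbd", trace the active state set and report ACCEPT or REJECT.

start: ε-closure({0}) = {0,2,4,6,8}
'a' @ 1: {1,9}  [accepting]
'd' @ 2: {}  — dead — no transitions
rest 'dbdbd' ignored (set empty)
end set {} — state 1 not in

Answer: REJECT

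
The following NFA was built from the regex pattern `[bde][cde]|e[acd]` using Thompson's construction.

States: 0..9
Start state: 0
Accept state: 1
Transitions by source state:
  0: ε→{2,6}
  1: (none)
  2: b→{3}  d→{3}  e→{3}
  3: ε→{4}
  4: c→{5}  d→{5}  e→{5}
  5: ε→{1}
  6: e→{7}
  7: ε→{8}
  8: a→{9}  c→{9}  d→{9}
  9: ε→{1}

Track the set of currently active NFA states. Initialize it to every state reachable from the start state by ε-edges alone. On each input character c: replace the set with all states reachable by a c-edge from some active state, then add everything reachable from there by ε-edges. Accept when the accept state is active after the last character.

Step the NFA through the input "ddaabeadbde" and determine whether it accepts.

start: ε-closure({0}) = {0,2,6}
'd' @ 1: {3,4}
'd' @ 2: {1,5}  (accept∈set)
'a' @ 3: {}  — state set empty
rest 'abeadbde' ignored (set empty)
final: {}; accept 1 not in set

Answer: REJECT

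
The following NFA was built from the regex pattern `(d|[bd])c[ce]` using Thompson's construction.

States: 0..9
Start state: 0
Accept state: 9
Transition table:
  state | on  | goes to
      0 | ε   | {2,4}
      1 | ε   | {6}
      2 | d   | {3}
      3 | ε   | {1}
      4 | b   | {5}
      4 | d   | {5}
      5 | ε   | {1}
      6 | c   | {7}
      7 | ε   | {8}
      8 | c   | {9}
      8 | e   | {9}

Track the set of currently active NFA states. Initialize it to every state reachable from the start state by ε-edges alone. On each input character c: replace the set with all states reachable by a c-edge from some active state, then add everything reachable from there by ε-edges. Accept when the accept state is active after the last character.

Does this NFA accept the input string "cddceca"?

S₀ = ε-closure({0}) = {0,2,4}
'c' @ 1: {}  — dead — no transitions
rest 'ddceca' ignored (set empty)
end set {} — state 9 not in

Answer: REJECT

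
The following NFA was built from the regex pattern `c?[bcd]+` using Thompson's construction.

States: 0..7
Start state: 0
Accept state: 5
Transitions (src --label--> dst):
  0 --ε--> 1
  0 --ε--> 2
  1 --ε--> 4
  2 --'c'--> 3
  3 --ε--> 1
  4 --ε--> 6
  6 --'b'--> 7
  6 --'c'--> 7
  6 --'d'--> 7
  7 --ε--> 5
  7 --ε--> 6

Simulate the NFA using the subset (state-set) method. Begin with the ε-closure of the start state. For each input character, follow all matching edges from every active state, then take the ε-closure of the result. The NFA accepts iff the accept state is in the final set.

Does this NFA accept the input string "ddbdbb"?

S₀ = ε-closure({0}) = {0,1,2,4,6}
'd' @ 1: {5,6,7}  [accepting]
'd' @ 2: {5,6,7}  [accepting]
'b' @ 3: {5,6,7}  [accepting]
'd' @ 4: {5,6,7}  [accepting]
'b' @ 5: {5,6,7}  [accepting]
'b' @ 6: {5,6,7}  [accepting]
end set {5,6,7} — state 5 in

Answer: ACCEPT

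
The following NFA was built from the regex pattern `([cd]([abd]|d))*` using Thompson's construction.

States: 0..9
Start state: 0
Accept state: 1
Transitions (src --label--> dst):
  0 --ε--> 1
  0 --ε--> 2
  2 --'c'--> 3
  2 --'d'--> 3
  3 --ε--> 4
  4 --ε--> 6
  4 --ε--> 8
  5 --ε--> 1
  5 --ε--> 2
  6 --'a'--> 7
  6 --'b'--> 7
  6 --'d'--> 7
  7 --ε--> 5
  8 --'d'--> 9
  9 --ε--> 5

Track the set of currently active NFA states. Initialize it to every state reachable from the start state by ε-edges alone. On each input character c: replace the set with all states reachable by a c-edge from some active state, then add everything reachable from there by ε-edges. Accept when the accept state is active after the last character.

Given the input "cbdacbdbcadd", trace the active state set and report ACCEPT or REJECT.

Answer: ACCEPT

Steps:
initial (ε-close {0}): {0,1,2}
'c' @ 1: {3,4,6,8}
'b' @ 2: {1,2,5,7}  (accept∈set)
'd' @ 3: {3,4,6,8}
'a' @ 4: {1,2,5,7}  (accept∈set)
'c' @ 5: {3,4,6,8}
'b' @ 6: {1,2,5,7}  (accept∈set)
'd' @ 7: {3,4,6,8}
'b' @ 8: {1,2,5,7}  (accept∈set)
'c' @ 9: {3,4,6,8}
'a' @ 10: {1,2,5,7}  (accept∈set)
'd' @ 11: {3,4,6,8}
'd' @ 12: {1,2,5,7,9}  (accept∈set)
final: {1,2,5,7,9}; accept 1 in set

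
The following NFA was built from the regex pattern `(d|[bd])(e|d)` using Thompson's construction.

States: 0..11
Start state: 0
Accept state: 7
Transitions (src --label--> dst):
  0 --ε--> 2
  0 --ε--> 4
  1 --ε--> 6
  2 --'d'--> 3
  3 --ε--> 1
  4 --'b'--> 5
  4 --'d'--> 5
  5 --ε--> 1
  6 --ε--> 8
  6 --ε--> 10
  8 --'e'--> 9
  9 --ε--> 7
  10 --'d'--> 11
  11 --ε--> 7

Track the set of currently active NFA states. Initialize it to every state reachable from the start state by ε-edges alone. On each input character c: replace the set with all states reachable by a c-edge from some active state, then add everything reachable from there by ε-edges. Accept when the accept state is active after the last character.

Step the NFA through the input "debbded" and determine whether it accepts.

S₀ = ε-closure({0}) = {0,2,4}
'd' @ 1: {1,3,5,6,8,10}
'e' @ 2: {7,9}  [accepting]
'b' @ 3: {}  — state set empty
rest 'bded' ignored (set empty)
after full input: {}  (accept=7 not in)

Answer: REJECT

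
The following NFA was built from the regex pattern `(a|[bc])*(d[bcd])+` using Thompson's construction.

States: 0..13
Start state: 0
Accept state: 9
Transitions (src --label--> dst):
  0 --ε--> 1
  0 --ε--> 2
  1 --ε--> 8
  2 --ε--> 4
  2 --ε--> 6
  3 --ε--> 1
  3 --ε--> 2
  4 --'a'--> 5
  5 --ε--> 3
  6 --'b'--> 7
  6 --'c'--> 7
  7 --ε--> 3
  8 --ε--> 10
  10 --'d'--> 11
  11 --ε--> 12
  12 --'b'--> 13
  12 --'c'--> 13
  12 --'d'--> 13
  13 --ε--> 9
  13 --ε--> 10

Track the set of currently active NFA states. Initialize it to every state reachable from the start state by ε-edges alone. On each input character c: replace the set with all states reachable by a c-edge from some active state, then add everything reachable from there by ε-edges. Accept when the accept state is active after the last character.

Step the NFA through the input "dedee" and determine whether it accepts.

start: ε-closure({0}) = {0,1,2,4,6,8,10}
'd' @ 1: {11,12}
'e' @ 2: {}  — no active states
rest 'dee' ignored (set empty)
final: {}; accept 9 not in set

Answer: REJECT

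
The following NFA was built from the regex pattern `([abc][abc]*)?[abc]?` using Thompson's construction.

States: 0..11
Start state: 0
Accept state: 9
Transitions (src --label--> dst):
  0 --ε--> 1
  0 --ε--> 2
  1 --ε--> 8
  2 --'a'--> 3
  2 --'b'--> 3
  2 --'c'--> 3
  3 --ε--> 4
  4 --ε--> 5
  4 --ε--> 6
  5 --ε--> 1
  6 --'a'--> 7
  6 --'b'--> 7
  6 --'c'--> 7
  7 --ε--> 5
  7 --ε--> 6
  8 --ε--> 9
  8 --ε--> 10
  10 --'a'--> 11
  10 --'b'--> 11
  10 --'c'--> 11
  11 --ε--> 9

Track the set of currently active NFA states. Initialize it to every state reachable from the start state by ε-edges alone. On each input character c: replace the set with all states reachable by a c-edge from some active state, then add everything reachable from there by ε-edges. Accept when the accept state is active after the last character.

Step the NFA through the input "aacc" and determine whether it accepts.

initial (ε-close {0}): {0,1,2,8,9,10}
'a' @ 1: {1,3,4,5,6,8,9,10,11}  (accept∈set)
'a' @ 2: {1,5,6,7,8,9,10,11}  (accept∈set)
'c' @ 3: {1,5,6,7,8,9,10,11}  (accept∈set)
'c' @ 4: {1,5,6,7,8,9,10,11}  (accept∈set)
end set {1,5,6,7,8,9,10,11} — state 9 in

Answer: ACCEPT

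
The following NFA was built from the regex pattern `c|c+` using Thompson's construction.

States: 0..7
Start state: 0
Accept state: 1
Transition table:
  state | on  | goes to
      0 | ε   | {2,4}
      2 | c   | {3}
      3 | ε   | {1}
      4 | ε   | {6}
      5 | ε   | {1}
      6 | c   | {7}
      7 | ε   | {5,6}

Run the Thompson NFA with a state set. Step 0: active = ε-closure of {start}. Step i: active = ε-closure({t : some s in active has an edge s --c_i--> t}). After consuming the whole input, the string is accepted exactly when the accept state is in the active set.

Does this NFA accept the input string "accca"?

Answer: REJECT

Trace:
S₀ = ε-closure({0}) = {0,2,4,6}
'a' @ 1: {}  — dead — no transitions
rest 'ccca' ignored (set empty)
after full input: {}  (accept=1 not in)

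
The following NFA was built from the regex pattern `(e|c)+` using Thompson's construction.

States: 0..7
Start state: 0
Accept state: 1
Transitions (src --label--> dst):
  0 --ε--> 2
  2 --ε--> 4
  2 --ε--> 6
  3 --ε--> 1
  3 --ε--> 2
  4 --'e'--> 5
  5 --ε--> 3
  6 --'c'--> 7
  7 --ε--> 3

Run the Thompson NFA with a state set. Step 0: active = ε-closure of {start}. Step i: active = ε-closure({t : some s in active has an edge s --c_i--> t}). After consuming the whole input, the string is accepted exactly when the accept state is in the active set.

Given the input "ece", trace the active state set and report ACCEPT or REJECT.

initial (ε-close {0}): {0,2,4,6}
'e' @ 1: {1,2,3,4,5,6}  [accepting]
'c' @ 2: {1,2,3,4,6,7}  [accepting]
'e' @ 3: {1,2,3,4,5,6}  [accepting]
after full input: {1,2,3,4,5,6}  (accept=1 in)

Answer: ACCEPT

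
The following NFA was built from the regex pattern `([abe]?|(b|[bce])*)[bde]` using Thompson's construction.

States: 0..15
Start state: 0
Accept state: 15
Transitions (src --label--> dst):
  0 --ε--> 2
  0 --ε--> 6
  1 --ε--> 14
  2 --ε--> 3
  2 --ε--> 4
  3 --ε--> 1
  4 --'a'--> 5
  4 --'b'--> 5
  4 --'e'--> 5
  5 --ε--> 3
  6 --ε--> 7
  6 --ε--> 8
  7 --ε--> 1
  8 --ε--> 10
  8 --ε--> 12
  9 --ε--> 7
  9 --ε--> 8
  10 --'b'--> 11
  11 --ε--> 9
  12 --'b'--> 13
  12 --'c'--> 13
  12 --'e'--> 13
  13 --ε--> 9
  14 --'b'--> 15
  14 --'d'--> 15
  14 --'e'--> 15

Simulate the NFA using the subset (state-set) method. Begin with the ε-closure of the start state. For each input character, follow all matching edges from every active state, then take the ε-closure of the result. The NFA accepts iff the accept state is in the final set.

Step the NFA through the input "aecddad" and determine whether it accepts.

initial (ε-close {0}): {0,1,2,3,4,6,7,8,10,12,14}
'a' @ 1: {1,3,5,14}
'e' @ 2: {15}  [accepting]
'c' @ 3: {}  — dead — no transitions
rest 'ddad' ignored (set empty)
end set {} — state 15 not in

Answer: REJECT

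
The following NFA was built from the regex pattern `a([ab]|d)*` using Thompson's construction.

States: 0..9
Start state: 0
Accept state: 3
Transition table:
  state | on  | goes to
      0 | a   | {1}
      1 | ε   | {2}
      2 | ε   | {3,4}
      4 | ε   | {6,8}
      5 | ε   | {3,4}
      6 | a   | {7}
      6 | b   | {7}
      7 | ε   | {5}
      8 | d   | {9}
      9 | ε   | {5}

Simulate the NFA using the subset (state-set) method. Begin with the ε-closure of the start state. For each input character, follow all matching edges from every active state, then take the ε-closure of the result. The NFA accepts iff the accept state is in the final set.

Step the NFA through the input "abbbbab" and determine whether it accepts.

initial (ε-close {0}): {0}
'a' @ 1: {1,2,3,4,6,8}  [accepting]
'b' @ 2: {3,4,5,6,7,8}  [accepting]
'b' @ 3: {3,4,5,6,7,8}  [accepting]
'b' @ 4: {3,4,5,6,7,8}  [accepting]
'b' @ 5: {3,4,5,6,7,8}  [accepting]
'a' @ 6: {3,4,5,6,7,8}  [accepting]
'b' @ 7: {3,4,5,6,7,8}  [accepting]
final: {3,4,5,6,7,8}; accept 3 in set

Answer: ACCEPT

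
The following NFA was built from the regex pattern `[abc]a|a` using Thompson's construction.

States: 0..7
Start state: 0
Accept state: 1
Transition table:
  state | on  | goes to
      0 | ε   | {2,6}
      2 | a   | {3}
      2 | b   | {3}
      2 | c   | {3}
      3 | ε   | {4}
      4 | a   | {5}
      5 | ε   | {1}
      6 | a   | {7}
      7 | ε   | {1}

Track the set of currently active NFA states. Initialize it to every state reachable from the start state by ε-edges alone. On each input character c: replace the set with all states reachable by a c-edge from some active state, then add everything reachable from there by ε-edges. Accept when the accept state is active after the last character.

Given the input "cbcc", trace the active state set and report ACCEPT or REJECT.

Answer: REJECT

Steps:
initial (ε-close {0}): {0,2,6}
'c' @ 1: {3,4}
'b' @ 2: {}  — no active states
rest 'cc' ignored (set empty)
end set {} — state 1 not in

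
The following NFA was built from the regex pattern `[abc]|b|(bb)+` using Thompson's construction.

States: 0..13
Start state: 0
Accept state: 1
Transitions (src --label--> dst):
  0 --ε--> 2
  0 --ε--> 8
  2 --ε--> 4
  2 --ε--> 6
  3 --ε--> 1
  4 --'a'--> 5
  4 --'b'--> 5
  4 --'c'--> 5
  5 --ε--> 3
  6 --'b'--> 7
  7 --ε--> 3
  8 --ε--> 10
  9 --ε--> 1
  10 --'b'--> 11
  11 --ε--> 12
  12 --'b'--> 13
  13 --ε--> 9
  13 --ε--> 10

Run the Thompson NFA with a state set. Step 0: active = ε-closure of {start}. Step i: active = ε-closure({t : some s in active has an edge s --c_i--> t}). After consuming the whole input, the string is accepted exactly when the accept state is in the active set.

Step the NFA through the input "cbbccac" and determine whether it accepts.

Answer: REJECT

Steps:
initial (ε-close {0}): {0,2,4,6,8,10}
'c' @ 1: {1,3,5}  ✓accept
'b' @ 2: {}  — no active states
rest 'bccac' ignored (set empty)
final: {}; accept 1 not in set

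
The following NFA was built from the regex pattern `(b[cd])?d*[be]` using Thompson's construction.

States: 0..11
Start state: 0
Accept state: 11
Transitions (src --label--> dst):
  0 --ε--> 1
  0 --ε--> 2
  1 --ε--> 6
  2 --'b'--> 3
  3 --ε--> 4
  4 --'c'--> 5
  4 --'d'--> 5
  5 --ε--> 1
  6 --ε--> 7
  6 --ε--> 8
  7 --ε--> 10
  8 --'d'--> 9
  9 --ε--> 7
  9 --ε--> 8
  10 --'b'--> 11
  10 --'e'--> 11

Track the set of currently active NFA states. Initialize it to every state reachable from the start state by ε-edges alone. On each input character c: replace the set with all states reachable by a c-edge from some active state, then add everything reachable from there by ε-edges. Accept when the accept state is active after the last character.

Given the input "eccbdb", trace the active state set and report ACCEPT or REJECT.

initial (ε-close {0}): {0,1,2,6,7,8,10}
'e' @ 1: {11}  (accept∈set)
'c' @ 2: {}  — dead — no transitions
rest 'cbdb' ignored (set empty)
after full input: {}  (accept=11 not in)

Answer: REJECT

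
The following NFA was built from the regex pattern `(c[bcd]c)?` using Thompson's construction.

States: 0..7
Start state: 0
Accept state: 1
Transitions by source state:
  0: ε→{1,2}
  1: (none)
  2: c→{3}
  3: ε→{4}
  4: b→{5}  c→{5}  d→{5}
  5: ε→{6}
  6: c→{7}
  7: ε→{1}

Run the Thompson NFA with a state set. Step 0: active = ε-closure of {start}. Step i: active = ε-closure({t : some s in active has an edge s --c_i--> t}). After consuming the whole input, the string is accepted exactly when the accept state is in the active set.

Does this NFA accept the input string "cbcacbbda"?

Answer: REJECT

Steps:
start: ε-closure({0}) = {0,1,2}
'c' @ 1: {3,4}
'b' @ 2: {5,6}
'c' @ 3: {1,7}  ✓accept
'a' @ 4: {}  — state set empty
rest 'cbbda' ignored (set empty)
after full input: {}  (accept=1 not in)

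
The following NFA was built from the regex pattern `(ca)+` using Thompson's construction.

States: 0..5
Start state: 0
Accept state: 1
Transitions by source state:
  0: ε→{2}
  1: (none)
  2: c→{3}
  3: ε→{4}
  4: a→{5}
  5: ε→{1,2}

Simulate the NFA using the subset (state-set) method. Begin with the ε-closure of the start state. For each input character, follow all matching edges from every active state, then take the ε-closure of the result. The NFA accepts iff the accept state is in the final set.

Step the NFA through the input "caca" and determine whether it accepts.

start: ε-closure({0}) = {0,2}
'c' @ 1: {3,4}
'a' @ 2: {1,2,5}  (accept∈set)
'c' @ 3: {3,4}
'a' @ 4: {1,2,5}  (accept∈set)
final: {1,2,5}; accept 1 in set

Answer: ACCEPT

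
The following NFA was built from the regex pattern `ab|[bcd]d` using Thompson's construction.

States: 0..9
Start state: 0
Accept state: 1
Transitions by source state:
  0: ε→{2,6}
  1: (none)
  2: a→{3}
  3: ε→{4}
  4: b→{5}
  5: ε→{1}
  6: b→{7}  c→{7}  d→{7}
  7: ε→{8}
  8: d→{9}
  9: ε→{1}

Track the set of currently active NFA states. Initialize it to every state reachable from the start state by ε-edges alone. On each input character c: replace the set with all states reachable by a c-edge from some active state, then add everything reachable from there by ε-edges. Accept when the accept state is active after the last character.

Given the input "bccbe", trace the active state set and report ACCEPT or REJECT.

start: ε-closure({0}) = {0,2,6}
'b' @ 1: {7,8}
'c' @ 2: {}  — state set empty
rest 'cbe' ignored (set empty)
end set {} — state 1 not in

Answer: REJECT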